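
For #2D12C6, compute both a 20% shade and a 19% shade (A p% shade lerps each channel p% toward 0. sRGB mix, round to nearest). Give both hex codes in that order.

#240E9E, #240FA0

#2D12C6 is rgb(45, 18, 198).
20% shade:
  R: 45 + 0.2×(0−45) = 45 − 9 = 36 → 36
  G: 18 + 0.2×(0−18) = 18 − 3.6 = 14.4 → 14
  B: 198 + 0.2×(0−198) = 198 − 39.6 = 158.4 → 158
  → #240E9E
19% shade:
  R: 45 − 8.55 = 36.45 → 36
  G: 18 + 0.19×(0−18) = 18 − 3.42 = 14.58 → 15
  B: 198 − 37.62 = 160.38 → 160
  → #240FA0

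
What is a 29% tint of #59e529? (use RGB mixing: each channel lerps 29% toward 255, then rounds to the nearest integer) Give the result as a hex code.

#59e529 is rgb(89, 229, 41).
A 29% tint moves each channel 29% toward 255:
  R: 89 + 0.29×(255−89) = 89 + 48.14 = 137.14 → 137
  G: 229 + 0.29×(255−229) = 229 + 7.54 = 236.54 → 237
  B: 41 + 0.29×(255−41) = 41 + 62.06 = 103.06 → 103
rgb(137, 237, 103) = #89ed67.

#89ed67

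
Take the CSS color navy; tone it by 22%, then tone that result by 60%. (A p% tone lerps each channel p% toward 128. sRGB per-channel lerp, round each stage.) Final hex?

#585880

CSS navy is rgb(0, 0, 128).
A 22% tone moves each channel 22% toward 128:
  R: 0 + 0.22×(128−0) = 0 + 28.16 = 28.16 → 28
  G: 0 + 28.16 = 28.16 → 28
  B: 128 + 0.22×(128−128) = 128 + 0 = 128 → 128
After the tone: rgb(28, 28, 128) = #1C1C80.
Per channel, c → c + 0.6(128 − c):
  R: 28 + 60 = 88 → 88
  G: 28 + 0.6×(128−28) = 28 + 60 = 88 → 88
  B: 128 + 0.6×(128−128) = 128 + 0 = 128 → 128
rgb(88, 88, 128) = #585880.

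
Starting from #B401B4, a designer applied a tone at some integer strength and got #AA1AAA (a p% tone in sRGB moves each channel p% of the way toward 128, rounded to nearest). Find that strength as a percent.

20%

#B401B4 is rgb(180, 1, 180); #AA1AAA is rgb(170, 26, 170).
On the G channel (widest range): 26 ≈ 1 + (p/100)(128 − 1), so p ≈ 100×(26 − 1)/(128 − 1) = 2500/127 = 19.69.
p = 20 reproduces all three channels after rounding.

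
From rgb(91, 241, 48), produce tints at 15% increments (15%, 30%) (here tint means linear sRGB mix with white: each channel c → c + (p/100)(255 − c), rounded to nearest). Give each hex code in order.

15%: (91 + 24.6 = 115.6→116, 241 + 2.1 = 243.1→243, 48 + 31.05 = 79.05→79) → #74F34F
30%: (91 + 49.2 = 140.2→140, 241 + 4.2 = 245.2→245, 48 + 62.1 = 110.1→110) → #8CF56E

#74F34F, #8CF56E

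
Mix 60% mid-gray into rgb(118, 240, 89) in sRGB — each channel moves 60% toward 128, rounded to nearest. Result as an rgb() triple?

Lerp each channel 60% toward 128:
  R: 118 + 0.6×(128−118) = 118 + 6 = 124 → 124
  G: 240 + 0.6×(128−240) = 240 − 67.2 = 172.8 → 173
  B: 89 + 0.6×(128−89) = 89 + 23.4 = 112.4 → 112

rgb(124, 173, 112)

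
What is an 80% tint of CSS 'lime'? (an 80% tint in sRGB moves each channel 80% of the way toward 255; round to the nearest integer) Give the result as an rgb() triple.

CSS lime is rgb(0, 255, 0).
An 80% tint moves each channel 80% toward 255:
  R: 0 + 204 = 204 → 204
  G: 255 + 0.8×(255−255) = 255 + 0 = 255 → 255
  B: 0 + 0.8×(255−0) = 0 + 204 = 204 → 204

rgb(204, 255, 204)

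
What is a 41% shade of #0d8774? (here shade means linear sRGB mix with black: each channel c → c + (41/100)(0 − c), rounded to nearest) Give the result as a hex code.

#0d8774 is rgb(13, 135, 116).
Per channel, c → c + 0.41(0 − c):
  R: 13 − 5.33 = 7.67 → 8
  G: 135 − 55.35 = 79.65 → 80
  B: 116 + 0.41×(0−116) = 116 − 47.56 = 68.44 → 68
rgb(8, 80, 68) = #085044.

#085044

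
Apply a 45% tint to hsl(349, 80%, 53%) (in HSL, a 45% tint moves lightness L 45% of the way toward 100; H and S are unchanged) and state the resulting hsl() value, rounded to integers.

L moves 45% from 53 toward 100: 53 + 21.15 = 74.15 → 74.
H and S are unchanged.

hsl(349, 80%, 74%)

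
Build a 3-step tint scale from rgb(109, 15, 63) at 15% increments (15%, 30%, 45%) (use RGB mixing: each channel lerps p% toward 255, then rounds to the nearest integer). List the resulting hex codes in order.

#83335C, #995779, #AF7B95

15%: (109 + 21.9 = 130.9→131, 15 + 36 = 51→51, 63 + 28.8 = 91.8→92) → #83335C
30%: (109 + 43.8 = 152.8→153, 15 + 72 = 87→87, 63 + 57.6 = 120.6→121) → #995779
45%: (109 + 65.7 = 174.7→175, 15 + 108 = 123→123, 63 + 86.4 = 149.4→149) → #AF7B95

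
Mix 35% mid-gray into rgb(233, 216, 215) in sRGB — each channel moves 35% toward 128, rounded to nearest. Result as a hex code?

#c4b9b9

Lerp each channel 35% toward 128:
  R: 233 + 0.35×(128−233) = 233 − 36.75 = 196.25 → 196
  G: 216 − 30.8 = 185.2 → 185
  B: 215 − 30.45 = 184.55 → 185
rgb(196, 185, 185) = #c4b9b9.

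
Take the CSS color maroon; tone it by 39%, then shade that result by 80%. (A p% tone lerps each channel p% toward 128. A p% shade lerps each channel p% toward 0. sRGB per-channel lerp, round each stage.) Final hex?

#1A0A0A

CSS maroon is rgb(128, 0, 0).
A 39% tone moves each channel 39% toward 128:
  R: 128 + 0.39×(128−128) = 128 + 0 = 128 → 128
  G: 0 + 49.92 = 49.92 → 50
  B: 0 + 49.92 = 49.92 → 50
After the tone: rgb(128, 50, 50) = #803232.
An 80% shade moves each channel 80% toward 0:
  R: 128 + 0.8×(0−128) = 128 − 102.4 = 25.6 → 26
  G: 50 + 0.8×(0−50) = 50 − 40 = 10 → 10
  B: 50 − 40 = 10 → 10
rgb(26, 10, 10) = #1A0A0A.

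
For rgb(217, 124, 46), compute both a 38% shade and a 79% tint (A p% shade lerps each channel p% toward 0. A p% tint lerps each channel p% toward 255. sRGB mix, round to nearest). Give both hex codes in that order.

38% shade:
  R: 217 + 0.38×(0−217) = 217 − 82.46 = 134.54 → 135
  G: 124 − 47.12 = 76.88 → 77
  B: 46 − 17.48 = 28.52 → 29
  → #874D1D
79% tint:
  R: 217 + 0.79×(255−217) = 217 + 30.02 = 247.02 → 247
  G: 124 + 0.79×(255−124) = 124 + 103.49 = 227.49 → 227
  B: 46 + 165.11 = 211.11 → 211
  → #F7E3D3

#874D1D, #F7E3D3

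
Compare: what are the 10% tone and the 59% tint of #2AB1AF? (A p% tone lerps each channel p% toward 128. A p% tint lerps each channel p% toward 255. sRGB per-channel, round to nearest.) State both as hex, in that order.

#2AB1AF is rgb(42, 177, 175).
10% tone:
  R: 42 + 0.1×(128−42) = 42 + 8.6 = 50.6 → 51
  G: 177 + 0.1×(128−177) = 177 − 4.9 = 172.1 → 172
  B: 175 + 0.1×(128−175) = 175 − 4.7 = 170.3 → 170
  → #33ACAA
59% tint:
  R: 42 + 0.59×(255−42) = 42 + 125.67 = 167.67 → 168
  G: 177 + 0.59×(255−177) = 177 + 46.02 = 223.02 → 223
  B: 175 + 47.2 = 222.2 → 222
  → #A8DFDE

#33ACAA, #A8DFDE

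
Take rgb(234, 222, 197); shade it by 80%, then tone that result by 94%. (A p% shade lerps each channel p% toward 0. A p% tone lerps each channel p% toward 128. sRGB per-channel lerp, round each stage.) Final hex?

#7b7b7b

Per channel, c → c + 0.8(0 − c):
  R: 234 + 0.8×(0−234) = 234 − 187.2 = 46.8 → 47
  G: 222 + 0.8×(0−222) = 222 − 177.6 = 44.4 → 44
  B: 197 + 0.8×(0−197) = 197 − 157.6 = 39.4 → 39
After the shade: rgb(47, 44, 39) = #2f2c27.
A 94% tone moves each channel 94% toward 128:
  R: 47 + 0.94×(128−47) = 47 + 76.14 = 123.14 → 123
  G: 44 + 0.94×(128−44) = 44 + 78.96 = 122.96 → 123
  B: 39 + 83.66 = 122.66 → 123
rgb(123, 123, 123) = #7b7b7b.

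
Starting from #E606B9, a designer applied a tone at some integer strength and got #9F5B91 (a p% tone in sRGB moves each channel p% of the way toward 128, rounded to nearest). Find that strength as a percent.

#E606B9 is rgb(230, 6, 185); #9F5B91 is rgb(159, 91, 145).
On the G channel (widest range): 91 ≈ 6 + (p/100)(128 − 6), so p ≈ 100×(91 − 6)/(128 − 6) = 8500/122 = 69.67.
p = 70 reproduces all three channels after rounding.

70%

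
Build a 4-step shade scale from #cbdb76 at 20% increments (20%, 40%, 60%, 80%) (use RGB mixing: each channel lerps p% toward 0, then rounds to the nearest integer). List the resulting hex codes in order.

#a2af5e, #7a8347, #51582f, #292c18

#cbdb76 is rgb(203, 219, 118).
20%: (203 − 40.6 = 162.4→162, 219 − 43.8 = 175.2→175, 118 − 23.6 = 94.4→94) → #a2af5e
40%: (203 − 81.2 = 121.8→122, 219 − 87.6 = 131.4→131, 118 − 47.2 = 70.8→71) → #7a8347
60%: (203 − 121.8 = 81.2→81, 219 − 131.4 = 87.6→88, 118 − 70.8 = 47.2→47) → #51582f
80%: (203 − 162.4 = 40.6→41, 219 − 175.2 = 43.8→44, 118 − 94.4 = 23.6→24) → #292c18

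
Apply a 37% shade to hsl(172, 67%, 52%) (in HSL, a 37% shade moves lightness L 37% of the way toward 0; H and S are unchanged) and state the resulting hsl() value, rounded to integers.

hsl(172, 67%, 33%)

L moves 37% from 52 toward 0: 52 − 19.24 = 32.76 → 33.
H and S are unchanged.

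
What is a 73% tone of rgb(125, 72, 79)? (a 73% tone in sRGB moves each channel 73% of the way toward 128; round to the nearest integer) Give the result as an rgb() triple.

Per channel, c → c + 0.73(128 − c):
  R: 125 + 0.73×(128−125) = 125 + 2.19 = 127.19 → 127
  G: 72 + 0.73×(128−72) = 72 + 40.88 = 112.88 → 113
  B: 79 + 0.73×(128−79) = 79 + 35.77 = 114.77 → 115

rgb(127, 113, 115)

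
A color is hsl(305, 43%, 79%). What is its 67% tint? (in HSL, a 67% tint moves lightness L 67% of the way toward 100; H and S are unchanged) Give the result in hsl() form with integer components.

L moves 67% from 79 toward 100: 79 + 14.07 = 93.07 → 93.
H and S are unchanged.

hsl(305, 43%, 93%)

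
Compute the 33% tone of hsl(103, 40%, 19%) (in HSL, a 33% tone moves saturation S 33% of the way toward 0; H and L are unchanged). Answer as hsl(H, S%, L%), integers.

hsl(103, 27%, 19%)

S moves 33% from 40 toward 0: 40 − 13.2 = 26.8 → 27.
H and L are unchanged.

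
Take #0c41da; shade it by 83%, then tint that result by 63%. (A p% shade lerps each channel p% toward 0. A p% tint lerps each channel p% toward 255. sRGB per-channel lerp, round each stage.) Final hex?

#0c41da is rgb(12, 65, 218).
Per channel, c → c + 0.83(0 − c):
  R: 12 + 0.83×(0−12) = 12 − 9.96 = 2.04 → 2
  G: 65 + 0.83×(0−65) = 65 − 53.95 = 11.05 → 11
  B: 218 − 180.94 = 37.06 → 37
After the shade: rgb(2, 11, 37) = #020b25.
Per channel, c → c + 0.63(255 − c):
  R: 2 + 159.39 = 161.39 → 161
  G: 11 + 0.63×(255−11) = 11 + 153.72 = 164.72 → 165
  B: 37 + 0.63×(255−37) = 37 + 137.34 = 174.34 → 174
rgb(161, 165, 174) = #a1a5ae.

#a1a5ae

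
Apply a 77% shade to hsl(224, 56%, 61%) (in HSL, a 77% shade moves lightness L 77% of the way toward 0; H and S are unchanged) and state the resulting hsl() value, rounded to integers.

L moves 77% from 61 toward 0: 61 − 46.97 = 14.03 → 14.
H and S are unchanged.

hsl(224, 56%, 14%)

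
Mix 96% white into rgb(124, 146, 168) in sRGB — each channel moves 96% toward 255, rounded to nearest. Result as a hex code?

#FAFBFC

Per channel, c → c + 0.96(255 − c):
  R: 124 + 125.76 = 249.76 → 250
  G: 146 + 0.96×(255−146) = 146 + 104.64 = 250.64 → 251
  B: 168 + 83.52 = 251.52 → 252
rgb(250, 251, 252) = #FAFBFC.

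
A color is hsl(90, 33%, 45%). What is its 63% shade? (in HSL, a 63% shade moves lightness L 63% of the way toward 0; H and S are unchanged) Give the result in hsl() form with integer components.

L moves 63% from 45 toward 0: 45 − 28.35 = 16.65 → 17.
H and S are unchanged.

hsl(90, 33%, 17%)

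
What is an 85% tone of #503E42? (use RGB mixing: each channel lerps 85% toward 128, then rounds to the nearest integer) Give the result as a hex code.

#797677

#503E42 is rgb(80, 62, 66).
Lerp each channel 85% toward 128:
  R: 80 + 0.85×(128−80) = 80 + 40.8 = 120.8 → 121
  G: 62 + 0.85×(128−62) = 62 + 56.1 = 118.1 → 118
  B: 66 + 0.85×(128−66) = 66 + 52.7 = 118.7 → 119
rgb(121, 118, 119) = #797677.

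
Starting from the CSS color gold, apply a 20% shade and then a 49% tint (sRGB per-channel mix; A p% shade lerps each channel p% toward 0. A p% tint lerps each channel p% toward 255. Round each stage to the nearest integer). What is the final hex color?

#e5d57d

CSS gold is rgb(255, 215, 0).
A 20% shade moves each channel 20% toward 0:
  R: 255 + 0.2×(0−255) = 255 − 51 = 204 → 204
  G: 215 − 43 = 172 → 172
  B: 0 + 0 = 0 → 0
After the shade: rgb(204, 172, 0) = #ccac00.
A 49% tint moves each channel 49% toward 255:
  R: 204 + 24.99 = 228.99 → 229
  G: 172 + 40.67 = 212.67 → 213
  B: 0 + 0.49×(255−0) = 0 + 124.95 = 124.95 → 125
rgb(229, 213, 125) = #e5d57d.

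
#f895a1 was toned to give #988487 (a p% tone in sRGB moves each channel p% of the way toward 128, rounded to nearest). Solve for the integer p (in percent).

80%

#f895a1 is rgb(248, 149, 161); #988487 is rgb(152, 132, 135).
On the R channel (widest range): 152 ≈ 248 + (p/100)(128 − 248), so p ≈ 100×(152 − 248)/(128 − 248) = -9600/-120 = 80.00.
p = 80 reproduces all three channels after rounding.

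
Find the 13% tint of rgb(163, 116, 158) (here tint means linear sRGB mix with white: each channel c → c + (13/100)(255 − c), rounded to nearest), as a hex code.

#AF86AB

Lerp each channel 13% toward 255:
  R: 163 + 11.96 = 174.96 → 175
  G: 116 + 0.13×(255−116) = 116 + 18.07 = 134.07 → 134
  B: 158 + 12.61 = 170.61 → 171
rgb(175, 134, 171) = #AF86AB.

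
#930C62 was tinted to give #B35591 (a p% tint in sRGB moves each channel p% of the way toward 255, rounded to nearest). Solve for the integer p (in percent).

#930C62 is rgb(147, 12, 98); #B35591 is rgb(179, 85, 145).
On the G channel (widest range): 85 ≈ 12 + (p/100)(255 − 12), so p ≈ 100×(85 − 12)/(255 − 12) = 7300/243 = 30.04.
p = 30 reproduces all three channels after rounding.

30%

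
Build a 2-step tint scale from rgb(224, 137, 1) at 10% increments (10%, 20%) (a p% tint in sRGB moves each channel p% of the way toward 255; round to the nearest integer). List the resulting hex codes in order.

10%: (224 + 3.1 = 227.1→227, 137 + 11.8 = 148.8→149, 1 + 25.4 = 26.4→26) → #e3951a
20%: (224 + 6.2 = 230.2→230, 137 + 23.6 = 160.6→161, 1 + 50.8 = 51.8→52) → #e6a134

#e3951a, #e6a134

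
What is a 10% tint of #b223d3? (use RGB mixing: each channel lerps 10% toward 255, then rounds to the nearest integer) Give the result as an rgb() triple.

#b223d3 is rgb(178, 35, 211).
A 10% tint moves each channel 10% toward 255:
  R: 178 + 7.7 = 185.7 → 186
  G: 35 + 22 = 57 → 57
  B: 211 + 0.1×(255−211) = 211 + 4.4 = 215.4 → 215

rgb(186, 57, 215)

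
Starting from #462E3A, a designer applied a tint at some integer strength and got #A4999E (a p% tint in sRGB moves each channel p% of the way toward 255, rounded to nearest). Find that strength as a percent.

#462E3A is rgb(70, 46, 58); #A4999E is rgb(164, 153, 158).
On the G channel (widest range): 153 ≈ 46 + (p/100)(255 − 46), so p ≈ 100×(153 − 46)/(255 − 46) = 10700/209 = 51.20.
p = 51 reproduces all three channels after rounding.

51%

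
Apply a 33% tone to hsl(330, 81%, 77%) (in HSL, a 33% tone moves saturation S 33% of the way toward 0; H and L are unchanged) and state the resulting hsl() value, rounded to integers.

hsl(330, 54%, 77%)

S moves 33% from 81 toward 0: 81 − 26.73 = 54.27 → 54.
H and L are unchanged.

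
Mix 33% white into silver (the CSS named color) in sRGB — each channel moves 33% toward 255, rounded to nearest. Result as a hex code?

#d5d5d5

CSS silver is rgb(192, 192, 192).
Lerp each channel 33% toward 255:
  R: 192 + 0.33×(255−192) = 192 + 20.79 = 212.79 → 213
  G: 192 + 0.33×(255−192) = 192 + 20.79 = 212.79 → 213
  B: 192 + 20.79 = 212.79 → 213
rgb(213, 213, 213) = #d5d5d5.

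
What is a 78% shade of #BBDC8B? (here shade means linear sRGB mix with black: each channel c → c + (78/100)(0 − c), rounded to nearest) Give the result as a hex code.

#BBDC8B is rgb(187, 220, 139).
A 78% shade moves each channel 78% toward 0:
  R: 187 + 0.78×(0−187) = 187 − 145.86 = 41.14 → 41
  G: 220 + 0.78×(0−220) = 220 − 171.6 = 48.4 → 48
  B: 139 + 0.78×(0−139) = 139 − 108.42 = 30.58 → 31
rgb(41, 48, 31) = #29301F.

#29301F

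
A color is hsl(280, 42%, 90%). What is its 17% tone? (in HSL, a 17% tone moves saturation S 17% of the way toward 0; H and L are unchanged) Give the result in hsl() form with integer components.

hsl(280, 35%, 90%)

S moves 17% from 42 toward 0: 42 − 7.14 = 34.86 → 35.
H and L are unchanged.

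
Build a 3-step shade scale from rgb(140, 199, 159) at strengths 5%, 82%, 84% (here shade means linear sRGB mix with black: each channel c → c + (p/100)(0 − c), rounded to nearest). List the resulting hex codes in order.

5%: (140 − 7 = 133→133, 199 − 9.95 = 189.05→189, 159 − 7.95 = 151.05→151) → #85BD97
82%: (140 − 114.8 = 25.2→25, 199 − 163.18 = 35.82→36, 159 − 130.38 = 28.62→29) → #19241D
84%: (140 − 117.6 = 22.4→22, 199 − 167.16 = 31.84→32, 159 − 133.56 = 25.44→25) → #162019

#85BD97, #19241D, #162019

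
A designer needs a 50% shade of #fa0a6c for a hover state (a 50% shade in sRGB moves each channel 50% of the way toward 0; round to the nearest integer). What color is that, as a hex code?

#7d0536

#fa0a6c is rgb(250, 10, 108).
Per channel, c → c + 0.5(0 − c):
  R: 250 + 0.5×(0−250) = 250 − 125 = 125 → 125
  G: 10 + 0.5×(0−10) = 10 − 5 = 5 → 5
  B: 108 − 54 = 54 → 54
rgb(125, 5, 54) = #7d0536.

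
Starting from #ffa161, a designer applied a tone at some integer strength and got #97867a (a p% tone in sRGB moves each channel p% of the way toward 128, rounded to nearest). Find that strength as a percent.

82%

#ffa161 is rgb(255, 161, 97); #97867a is rgb(151, 134, 122).
On the R channel (widest range): 151 ≈ 255 + (p/100)(128 − 255), so p ≈ 100×(151 − 255)/(128 − 255) = -10400/-127 = 81.89.
p = 82 reproduces all three channels after rounding.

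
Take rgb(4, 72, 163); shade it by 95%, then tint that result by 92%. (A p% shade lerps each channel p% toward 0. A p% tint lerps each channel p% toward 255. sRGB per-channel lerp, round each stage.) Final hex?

Lerp each channel 95% toward 0:
  R: 4 + 0.95×(0−4) = 4 − 3.8 = 0.2 → 0
  G: 72 − 68.4 = 3.6 → 4
  B: 163 − 154.85 = 8.15 → 8
After the shade: rgb(0, 4, 8) = #000408.
A 92% tint moves each channel 92% toward 255:
  R: 0 + 0.92×(255−0) = 0 + 234.6 = 234.6 → 235
  G: 4 + 0.92×(255−4) = 4 + 230.92 = 234.92 → 235
  B: 8 + 0.92×(255−8) = 8 + 227.24 = 235.24 → 235
rgb(235, 235, 235) = #EBEBEB.

#EBEBEB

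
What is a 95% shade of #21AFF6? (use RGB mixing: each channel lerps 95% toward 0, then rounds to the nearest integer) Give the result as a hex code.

#02090C

#21AFF6 is rgb(33, 175, 246).
Per channel, c → c + 0.95(0 − c):
  R: 33 − 31.35 = 1.65 → 2
  G: 175 − 166.25 = 8.75 → 9
  B: 246 + 0.95×(0−246) = 246 − 233.7 = 12.3 → 12
rgb(2, 9, 12) = #02090C.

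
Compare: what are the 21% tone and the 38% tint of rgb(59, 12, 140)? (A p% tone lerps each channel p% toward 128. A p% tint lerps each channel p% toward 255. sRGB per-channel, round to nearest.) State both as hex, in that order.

#492489, #8568B8

21% tone:
  R: 59 + 14.49 = 73.49 → 73
  G: 12 + 0.21×(128−12) = 12 + 24.36 = 36.36 → 36
  B: 140 + 0.21×(128−140) = 140 − 2.52 = 137.48 → 137
  → #492489
38% tint:
  R: 59 + 0.38×(255−59) = 59 + 74.48 = 133.48 → 133
  G: 12 + 0.38×(255−12) = 12 + 92.34 = 104.34 → 104
  B: 140 + 0.38×(255−140) = 140 + 43.7 = 183.7 → 184
  → #8568B8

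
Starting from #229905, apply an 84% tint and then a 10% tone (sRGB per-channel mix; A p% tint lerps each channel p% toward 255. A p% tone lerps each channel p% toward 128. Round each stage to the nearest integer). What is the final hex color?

#229905 is rgb(34, 153, 5).
Per channel, c → c + 0.84(255 − c):
  R: 34 + 0.84×(255−34) = 34 + 185.64 = 219.64 → 220
  G: 153 + 85.68 = 238.68 → 239
  B: 5 + 210 = 215 → 215
After the tint: rgb(220, 239, 215) = #dcefd7.
Lerp each channel 10% toward 128:
  R: 220 + 0.1×(128−220) = 220 − 9.2 = 210.8 → 211
  G: 239 − 11.1 = 227.9 → 228
  B: 215 + 0.1×(128−215) = 215 − 8.7 = 206.3 → 206
rgb(211, 228, 206) = #d3e4ce.

#d3e4ce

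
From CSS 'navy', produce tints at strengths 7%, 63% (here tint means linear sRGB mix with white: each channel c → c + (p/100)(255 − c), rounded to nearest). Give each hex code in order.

CSS navy is rgb(0, 0, 128).
7%: (0 + 17.85 = 17.85→18, 0 + 17.85 = 17.85→18, 128 + 8.89 = 136.89→137) → #121289
63%: (0 + 160.65 = 160.65→161, 0 + 160.65 = 160.65→161, 128 + 80.01 = 208.01→208) → #A1A1D0

#121289, #A1A1D0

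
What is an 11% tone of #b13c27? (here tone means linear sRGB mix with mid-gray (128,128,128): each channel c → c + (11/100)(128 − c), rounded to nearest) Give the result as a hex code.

#ac4331

#b13c27 is rgb(177, 60, 39).
An 11% tone moves each channel 11% toward 128:
  R: 177 + 0.11×(128−177) = 177 − 5.39 = 171.61 → 172
  G: 60 + 0.11×(128−60) = 60 + 7.48 = 67.48 → 67
  B: 39 + 0.11×(128−39) = 39 + 9.79 = 48.79 → 49
rgb(172, 67, 49) = #ac4331.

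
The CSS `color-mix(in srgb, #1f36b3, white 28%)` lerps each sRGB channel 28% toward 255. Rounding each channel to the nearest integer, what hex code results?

#1f36b3 is rgb(31, 54, 179).
Per channel, c → c + 0.28(255 − c):
  R: 31 + 62.72 = 93.72 → 94
  G: 54 + 56.28 = 110.28 → 110
  B: 179 + 0.28×(255−179) = 179 + 21.28 = 200.28 → 200
rgb(94, 110, 200) = #5e6ec8.

#5e6ec8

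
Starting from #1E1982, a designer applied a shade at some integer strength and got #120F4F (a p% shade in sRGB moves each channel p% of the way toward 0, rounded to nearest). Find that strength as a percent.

#1E1982 is rgb(30, 25, 130); #120F4F is rgb(18, 15, 79).
On the B channel (widest range): 79 ≈ 130 + (p/100)(0 − 130), so p ≈ 100×(79 − 130)/(0 − 130) = -5100/-130 = 39.23.
p = 39 reproduces all three channels after rounding.

39%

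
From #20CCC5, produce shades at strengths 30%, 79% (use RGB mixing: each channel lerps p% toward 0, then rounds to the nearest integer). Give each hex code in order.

#20CCC5 is rgb(32, 204, 197).
30%: (32 − 9.6 = 22.4→22, 204 − 61.2 = 142.8→143, 197 − 59.1 = 137.9→138) → #168F8A
79%: (32 − 25.28 = 6.72→7, 204 − 161.16 = 42.84→43, 197 − 155.63 = 41.37→41) → #072B29

#168F8A, #072B29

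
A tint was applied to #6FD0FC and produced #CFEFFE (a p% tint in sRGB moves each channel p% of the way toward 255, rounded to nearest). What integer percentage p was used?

67%

#6FD0FC is rgb(111, 208, 252); #CFEFFE is rgb(207, 239, 254).
On the R channel (widest range): 207 ≈ 111 + (p/100)(255 − 111), so p ≈ 100×(207 − 111)/(255 − 111) = 9600/144 = 66.67.
p = 67 reproduces all three channels after rounding.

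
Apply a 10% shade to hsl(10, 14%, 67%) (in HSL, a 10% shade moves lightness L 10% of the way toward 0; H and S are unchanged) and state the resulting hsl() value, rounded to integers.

L moves 10% from 67 toward 0: 67 − 6.7 = 60.3 → 60.
H and S are unchanged.

hsl(10, 14%, 60%)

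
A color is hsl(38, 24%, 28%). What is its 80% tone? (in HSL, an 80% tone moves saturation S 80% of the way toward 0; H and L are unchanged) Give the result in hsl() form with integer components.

S moves 80% from 24 toward 0: 24 − 19.2 = 4.8 → 5.
H and L are unchanged.

hsl(38, 5%, 28%)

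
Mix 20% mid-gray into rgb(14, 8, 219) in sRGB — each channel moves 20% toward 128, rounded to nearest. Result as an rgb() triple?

rgb(37, 32, 201)

Lerp each channel 20% toward 128:
  R: 14 + 22.8 = 36.8 → 37
  G: 8 + 0.2×(128−8) = 8 + 24 = 32 → 32
  B: 219 + 0.2×(128−219) = 219 − 18.2 = 200.8 → 201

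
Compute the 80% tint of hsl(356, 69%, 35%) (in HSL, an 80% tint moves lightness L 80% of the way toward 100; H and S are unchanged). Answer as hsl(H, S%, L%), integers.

hsl(356, 69%, 87%)

L moves 80% from 35 toward 100: 35 + 52 = 87 → 87.
H and S are unchanged.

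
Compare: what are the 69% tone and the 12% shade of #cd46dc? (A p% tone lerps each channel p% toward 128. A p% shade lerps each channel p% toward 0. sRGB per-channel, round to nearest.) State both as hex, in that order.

#cd46dc is rgb(205, 70, 220).
69% tone:
  R: 205 − 53.13 = 151.87 → 152
  G: 70 + 40.02 = 110.02 → 110
  B: 220 − 63.48 = 156.52 → 157
  → #986e9d
12% shade:
  R: 205 + 0.12×(0−205) = 205 − 24.6 = 180.4 → 180
  G: 70 − 8.4 = 61.6 → 62
  B: 220 − 26.4 = 193.6 → 194
  → #b43ec2

#986e9d, #b43ec2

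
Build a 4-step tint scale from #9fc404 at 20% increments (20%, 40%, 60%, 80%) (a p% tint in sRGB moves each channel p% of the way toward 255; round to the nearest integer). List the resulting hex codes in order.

#9fc404 is rgb(159, 196, 4).
20%: (159 + 19.2 = 178.2→178, 196 + 11.8 = 207.8→208, 4 + 50.2 = 54.2→54) → #b2d036
40%: (159 + 38.4 = 197.4→197, 196 + 23.6 = 219.6→220, 4 + 100.4 = 104.4→104) → #c5dc68
60%: (159 + 57.6 = 216.6→217, 196 + 35.4 = 231.4→231, 4 + 150.6 = 154.6→155) → #d9e79b
80%: (159 + 76.8 = 235.8→236, 196 + 47.2 = 243.2→243, 4 + 200.8 = 204.8→205) → #ecf3cd

#b2d036, #c5dc68, #d9e79b, #ecf3cd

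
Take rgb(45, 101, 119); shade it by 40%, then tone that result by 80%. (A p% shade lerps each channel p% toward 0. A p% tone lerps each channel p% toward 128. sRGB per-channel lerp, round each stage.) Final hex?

#6C7375

Lerp each channel 40% toward 0:
  R: 45 − 18 = 27 → 27
  G: 101 − 40.4 = 60.6 → 61
  B: 119 − 47.6 = 71.4 → 71
After the shade: rgb(27, 61, 71) = #1B3D47.
Lerp each channel 80% toward 128:
  R: 27 + 0.8×(128−27) = 27 + 80.8 = 107.8 → 108
  G: 61 + 53.6 = 114.6 → 115
  B: 71 + 45.6 = 116.6 → 117
rgb(108, 115, 117) = #6C7375.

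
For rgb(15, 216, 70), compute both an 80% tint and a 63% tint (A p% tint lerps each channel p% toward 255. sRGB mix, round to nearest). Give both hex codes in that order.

#CFF7DA, #A6F1BB

80% tint:
  R: 15 + 0.8×(255−15) = 15 + 192 = 207 → 207
  G: 216 + 31.2 = 247.2 → 247
  B: 70 + 148 = 218 → 218
  → #CFF7DA
63% tint:
  R: 15 + 151.2 = 166.2 → 166
  G: 216 + 24.57 = 240.57 → 241
  B: 70 + 0.63×(255−70) = 70 + 116.55 = 186.55 → 187
  → #A6F1BB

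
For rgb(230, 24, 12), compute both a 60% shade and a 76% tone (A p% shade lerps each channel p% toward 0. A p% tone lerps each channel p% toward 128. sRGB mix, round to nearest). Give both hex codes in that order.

#5c0a05, #986764

60% shade:
  R: 230 + 0.6×(0−230) = 230 − 138 = 92 → 92
  G: 24 + 0.6×(0−24) = 24 − 14.4 = 9.6 → 10
  B: 12 − 7.2 = 4.8 → 5
  → #5c0a05
76% tone:
  R: 230 − 77.52 = 152.48 → 152
  G: 24 + 0.76×(128−24) = 24 + 79.04 = 103.04 → 103
  B: 12 + 88.16 = 100.16 → 100
  → #986764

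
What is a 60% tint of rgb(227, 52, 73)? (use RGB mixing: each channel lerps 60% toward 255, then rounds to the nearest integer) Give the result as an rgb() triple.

rgb(244, 174, 182)

A 60% tint moves each channel 60% toward 255:
  R: 227 + 0.6×(255−227) = 227 + 16.8 = 243.8 → 244
  G: 52 + 0.6×(255−52) = 52 + 121.8 = 173.8 → 174
  B: 73 + 109.2 = 182.2 → 182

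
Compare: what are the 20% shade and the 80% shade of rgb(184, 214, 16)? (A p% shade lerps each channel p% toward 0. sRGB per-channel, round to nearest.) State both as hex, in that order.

20% shade:
  R: 184 + 0.2×(0−184) = 184 − 36.8 = 147.2 → 147
  G: 214 − 42.8 = 171.2 → 171
  B: 16 + 0.2×(0−16) = 16 − 3.2 = 12.8 → 13
  → #93ab0d
80% shade:
  R: 184 − 147.2 = 36.8 → 37
  G: 214 + 0.8×(0−214) = 214 − 171.2 = 42.8 → 43
  B: 16 − 12.8 = 3.2 → 3
  → #252b03

#93ab0d, #252b03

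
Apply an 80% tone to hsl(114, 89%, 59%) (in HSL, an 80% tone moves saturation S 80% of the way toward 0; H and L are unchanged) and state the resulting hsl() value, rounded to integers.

hsl(114, 18%, 59%)

S moves 80% from 89 toward 0: 89 − 71.2 = 17.8 → 18.
H and L are unchanged.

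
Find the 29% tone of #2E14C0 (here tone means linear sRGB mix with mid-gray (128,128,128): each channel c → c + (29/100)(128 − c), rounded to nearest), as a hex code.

#2E14C0 is rgb(46, 20, 192).
Per channel, c → c + 0.29(128 − c):
  R: 46 + 23.78 = 69.78 → 70
  G: 20 + 0.29×(128−20) = 20 + 31.32 = 51.32 → 51
  B: 192 + 0.29×(128−192) = 192 − 18.56 = 173.44 → 173
rgb(70, 51, 173) = #4633AD.

#4633AD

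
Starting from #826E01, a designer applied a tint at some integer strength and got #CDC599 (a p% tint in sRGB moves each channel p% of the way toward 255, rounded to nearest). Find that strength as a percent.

60%

#826E01 is rgb(130, 110, 1); #CDC599 is rgb(205, 197, 153).
On the B channel (widest range): 153 ≈ 1 + (p/100)(255 − 1), so p ≈ 100×(153 − 1)/(255 − 1) = 15200/254 = 59.84.
p = 60 reproduces all three channels after rounding.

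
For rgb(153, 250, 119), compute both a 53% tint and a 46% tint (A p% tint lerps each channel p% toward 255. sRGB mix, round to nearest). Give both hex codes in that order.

#CFFDBF, #C8FCB6

53% tint:
  R: 153 + 0.53×(255−153) = 153 + 54.06 = 207.06 → 207
  G: 250 + 0.53×(255−250) = 250 + 2.65 = 252.65 → 253
  B: 119 + 72.08 = 191.08 → 191
  → #CFFDBF
46% tint:
  R: 153 + 0.46×(255−153) = 153 + 46.92 = 199.92 → 200
  G: 250 + 0.46×(255−250) = 250 + 2.3 = 252.3 → 252
  B: 119 + 0.46×(255−119) = 119 + 62.56 = 181.56 → 182
  → #C8FCB6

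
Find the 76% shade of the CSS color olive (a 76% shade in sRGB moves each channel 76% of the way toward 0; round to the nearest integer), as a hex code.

#1F1F00

CSS olive is rgb(128, 128, 0).
Lerp each channel 76% toward 0:
  R: 128 + 0.76×(0−128) = 128 − 97.28 = 30.72 → 31
  G: 128 − 97.28 = 30.72 → 31
  B: 0 + 0.76×(0−0) = 0 + 0 = 0 → 0
rgb(31, 31, 0) = #1F1F00.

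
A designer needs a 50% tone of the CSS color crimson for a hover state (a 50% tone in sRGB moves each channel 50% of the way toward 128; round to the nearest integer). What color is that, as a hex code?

CSS crimson is rgb(220, 20, 60).
Per channel, c → c + 0.5(128 − c):
  R: 220 + 0.5×(128−220) = 220 − 46 = 174 → 174
  G: 20 + 0.5×(128−20) = 20 + 54 = 74 → 74
  B: 60 + 0.5×(128−60) = 60 + 34 = 94 → 94
rgb(174, 74, 94) = #ae4a5e.

#ae4a5e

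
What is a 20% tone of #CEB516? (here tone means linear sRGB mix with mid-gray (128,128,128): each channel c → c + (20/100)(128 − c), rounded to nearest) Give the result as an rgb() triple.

rgb(190, 170, 43)

#CEB516 is rgb(206, 181, 22).
Lerp each channel 20% toward 128:
  R: 206 + 0.2×(128−206) = 206 − 15.6 = 190.4 → 190
  G: 181 + 0.2×(128−181) = 181 − 10.6 = 170.4 → 170
  B: 22 + 21.2 = 43.2 → 43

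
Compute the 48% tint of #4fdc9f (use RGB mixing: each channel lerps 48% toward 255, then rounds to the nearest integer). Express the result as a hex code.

#a3edcd

#4fdc9f is rgb(79, 220, 159).
Per channel, c → c + 0.48(255 − c):
  R: 79 + 0.48×(255−79) = 79 + 84.48 = 163.48 → 163
  G: 220 + 0.48×(255−220) = 220 + 16.8 = 236.8 → 237
  B: 159 + 46.08 = 205.08 → 205
rgb(163, 237, 205) = #a3edcd.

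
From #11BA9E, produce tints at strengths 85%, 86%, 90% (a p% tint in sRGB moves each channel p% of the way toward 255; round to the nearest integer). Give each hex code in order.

#11BA9E is rgb(17, 186, 158).
85%: (17 + 202.3 = 219.3→219, 186 + 58.65 = 244.65→245, 158 + 82.45 = 240.45→240) → #DBF5F0
86%: (17 + 204.68 = 221.68→222, 186 + 59.34 = 245.34→245, 158 + 83.42 = 241.42→241) → #DEF5F1
90%: (17 + 214.2 = 231.2→231, 186 + 62.1 = 248.1→248, 158 + 87.3 = 245.3→245) → #E7F8F5

#DBF5F0, #DEF5F1, #E7F8F5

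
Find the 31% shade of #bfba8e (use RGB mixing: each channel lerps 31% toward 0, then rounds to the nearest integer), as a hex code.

#848062

#bfba8e is rgb(191, 186, 142).
A 31% shade moves each channel 31% toward 0:
  R: 191 + 0.31×(0−191) = 191 − 59.21 = 131.79 → 132
  G: 186 − 57.66 = 128.34 → 128
  B: 142 + 0.31×(0−142) = 142 − 44.02 = 97.98 → 98
rgb(132, 128, 98) = #848062.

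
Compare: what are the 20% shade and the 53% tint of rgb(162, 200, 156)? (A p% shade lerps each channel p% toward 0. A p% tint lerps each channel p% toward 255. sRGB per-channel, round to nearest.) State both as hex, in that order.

#82a07d, #d3e5d0

20% shade:
  R: 162 + 0.2×(0−162) = 162 − 32.4 = 129.6 → 130
  G: 200 − 40 = 160 → 160
  B: 156 − 31.2 = 124.8 → 125
  → #82a07d
53% tint:
  R: 162 + 0.53×(255−162) = 162 + 49.29 = 211.29 → 211
  G: 200 + 0.53×(255−200) = 200 + 29.15 = 229.15 → 229
  B: 156 + 0.53×(255−156) = 156 + 52.47 = 208.47 → 208
  → #d3e5d0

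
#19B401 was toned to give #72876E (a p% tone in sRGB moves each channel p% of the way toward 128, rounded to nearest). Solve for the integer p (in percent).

#19B401 is rgb(25, 180, 1); #72876E is rgb(114, 135, 110).
On the B channel (widest range): 110 ≈ 1 + (p/100)(128 − 1), so p ≈ 100×(110 − 1)/(128 − 1) = 10900/127 = 85.83.
p = 86 reproduces all three channels after rounding.

86%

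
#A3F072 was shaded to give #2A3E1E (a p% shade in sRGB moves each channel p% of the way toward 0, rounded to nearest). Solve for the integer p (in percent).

#A3F072 is rgb(163, 240, 114); #2A3E1E is rgb(42, 62, 30).
On the G channel (widest range): 62 ≈ 240 + (p/100)(0 − 240), so p ≈ 100×(62 − 240)/(0 − 240) = -17800/-240 = 74.17.
p = 74 reproduces all three channels after rounding.

74%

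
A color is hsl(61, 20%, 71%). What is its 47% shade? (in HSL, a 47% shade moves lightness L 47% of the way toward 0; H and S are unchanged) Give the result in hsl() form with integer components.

L moves 47% from 71 toward 0: 71 − 33.37 = 37.63 → 38.
H and S are unchanged.

hsl(61, 20%, 38%)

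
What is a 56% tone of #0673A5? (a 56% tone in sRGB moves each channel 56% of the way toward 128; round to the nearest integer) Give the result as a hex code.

#4A7A90

#0673A5 is rgb(6, 115, 165).
Per channel, c → c + 0.56(128 − c):
  R: 6 + 68.32 = 74.32 → 74
  G: 115 + 0.56×(128−115) = 115 + 7.28 = 122.28 → 122
  B: 165 + 0.56×(128−165) = 165 − 20.72 = 144.28 → 144
rgb(74, 122, 144) = #4A7A90.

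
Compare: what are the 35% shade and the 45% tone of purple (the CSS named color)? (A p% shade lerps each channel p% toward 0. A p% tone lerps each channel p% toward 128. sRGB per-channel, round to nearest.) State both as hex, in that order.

CSS purple is rgb(128, 0, 128).
35% shade:
  R: 128 − 44.8 = 83.2 → 83
  G: 0 + 0 = 0 → 0
  B: 128 + 0.35×(0−128) = 128 − 44.8 = 83.2 → 83
  → #530053
45% tone:
  R: 128 + 0 = 128 → 128
  G: 0 + 57.6 = 57.6 → 58
  B: 128 + 0.45×(128−128) = 128 + 0 = 128 → 128
  → #803A80

#530053, #803A80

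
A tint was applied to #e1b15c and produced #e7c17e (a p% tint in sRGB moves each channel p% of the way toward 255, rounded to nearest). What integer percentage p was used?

#e1b15c is rgb(225, 177, 92); #e7c17e is rgb(231, 193, 126).
On the B channel (widest range): 126 ≈ 92 + (p/100)(255 − 92), so p ≈ 100×(126 − 92)/(255 − 92) = 3400/163 = 20.86.
p = 21 reproduces all three channels after rounding.

21%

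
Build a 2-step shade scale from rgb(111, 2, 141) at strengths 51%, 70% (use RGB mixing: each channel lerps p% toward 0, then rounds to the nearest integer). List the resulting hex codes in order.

#360145, #21012a

51%: (111 − 56.61 = 54.39→54, 2 − 1.02 = 0.98→1, 141 − 71.91 = 69.09→69) → #360145
70%: (111 − 77.7 = 33.3→33, 2 − 1.4 = 0.6→1, 141 − 98.7 = 42.3→42) → #21012a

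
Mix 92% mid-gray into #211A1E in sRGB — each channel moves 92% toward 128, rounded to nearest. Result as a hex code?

#211A1E is rgb(33, 26, 30).
A 92% tone moves each channel 92% toward 128:
  R: 33 + 87.4 = 120.4 → 120
  G: 26 + 93.84 = 119.84 → 120
  B: 30 + 0.92×(128−30) = 30 + 90.16 = 120.16 → 120
rgb(120, 120, 120) = #787878.

#787878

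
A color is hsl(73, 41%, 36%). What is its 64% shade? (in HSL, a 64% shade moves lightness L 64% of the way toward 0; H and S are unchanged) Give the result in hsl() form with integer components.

L moves 64% from 36 toward 0: 36 − 23.04 = 12.96 → 13.
H and S are unchanged.

hsl(73, 41%, 13%)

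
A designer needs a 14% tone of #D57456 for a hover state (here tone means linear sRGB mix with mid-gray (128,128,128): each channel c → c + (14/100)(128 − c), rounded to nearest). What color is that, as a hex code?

#D57456 is rgb(213, 116, 86).
A 14% tone moves each channel 14% toward 128:
  R: 213 + 0.14×(128−213) = 213 − 11.9 = 201.1 → 201
  G: 116 + 1.68 = 117.68 → 118
  B: 86 + 0.14×(128−86) = 86 + 5.88 = 91.88 → 92
rgb(201, 118, 92) = #C9765C.

#C9765C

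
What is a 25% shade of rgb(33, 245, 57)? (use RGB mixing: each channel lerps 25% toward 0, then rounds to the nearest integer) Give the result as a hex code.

#19B82B

A 25% shade moves each channel 25% toward 0:
  R: 33 + 0.25×(0−33) = 33 − 8.25 = 24.75 → 25
  G: 245 + 0.25×(0−245) = 245 − 61.25 = 183.75 → 184
  B: 57 + 0.25×(0−57) = 57 − 14.25 = 42.75 → 43
rgb(25, 184, 43) = #19B82B.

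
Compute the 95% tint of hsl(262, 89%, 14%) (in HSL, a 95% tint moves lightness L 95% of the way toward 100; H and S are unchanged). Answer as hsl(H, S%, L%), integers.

hsl(262, 89%, 96%)

L moves 95% from 14 toward 100: 14 + 81.7 = 95.7 → 96.
H and S are unchanged.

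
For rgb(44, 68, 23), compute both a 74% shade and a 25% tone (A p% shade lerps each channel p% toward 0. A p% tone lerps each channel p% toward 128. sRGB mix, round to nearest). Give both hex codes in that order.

#0B1206, #415331

74% shade:
  R: 44 + 0.74×(0−44) = 44 − 32.56 = 11.44 → 11
  G: 68 − 50.32 = 17.68 → 18
  B: 23 + 0.74×(0−23) = 23 − 17.02 = 5.98 → 6
  → #0B1206
25% tone:
  R: 44 + 0.25×(128−44) = 44 + 21 = 65 → 65
  G: 68 + 15 = 83 → 83
  B: 23 + 0.25×(128−23) = 23 + 26.25 = 49.25 → 49
  → #415331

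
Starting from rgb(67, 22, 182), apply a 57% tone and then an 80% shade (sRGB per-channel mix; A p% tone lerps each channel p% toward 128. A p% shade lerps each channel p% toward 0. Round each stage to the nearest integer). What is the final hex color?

Per channel, c → c + 0.57(128 − c):
  R: 67 + 0.57×(128−67) = 67 + 34.77 = 101.77 → 102
  G: 22 + 60.42 = 82.42 → 82
  B: 182 + 0.57×(128−182) = 182 − 30.78 = 151.22 → 151
After the tone: rgb(102, 82, 151) = #665297.
Per channel, c → c + 0.8(0 − c):
  R: 102 + 0.8×(0−102) = 102 − 81.6 = 20.4 → 20
  G: 82 + 0.8×(0−82) = 82 − 65.6 = 16.4 → 16
  B: 151 + 0.8×(0−151) = 151 − 120.8 = 30.2 → 30
rgb(20, 16, 30) = #14101E.

#14101E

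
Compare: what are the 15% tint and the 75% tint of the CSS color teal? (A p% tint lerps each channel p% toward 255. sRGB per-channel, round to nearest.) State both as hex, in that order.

#269393, #BFDFDF

CSS teal is rgb(0, 128, 128).
15% tint:
  R: 0 + 38.25 = 38.25 → 38
  G: 128 + 19.05 = 147.05 → 147
  B: 128 + 19.05 = 147.05 → 147
  → #269393
75% tint:
  R: 0 + 191.25 = 191.25 → 191
  G: 128 + 0.75×(255−128) = 128 + 95.25 = 223.25 → 223
  B: 128 + 0.75×(255−128) = 128 + 95.25 = 223.25 → 223
  → #BFDFDF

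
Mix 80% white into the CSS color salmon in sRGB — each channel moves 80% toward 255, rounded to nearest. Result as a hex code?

CSS salmon is rgb(250, 128, 114).
An 80% tint moves each channel 80% toward 255:
  R: 250 + 4 = 254 → 254
  G: 128 + 101.6 = 229.6 → 230
  B: 114 + 112.8 = 226.8 → 227
rgb(254, 230, 227) = #FEE6E3.

#FEE6E3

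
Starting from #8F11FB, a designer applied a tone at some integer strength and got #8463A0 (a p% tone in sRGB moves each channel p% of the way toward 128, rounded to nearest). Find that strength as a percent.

74%

#8F11FB is rgb(143, 17, 251); #8463A0 is rgb(132, 99, 160).
On the B channel (widest range): 160 ≈ 251 + (p/100)(128 − 251), so p ≈ 100×(160 − 251)/(128 − 251) = -9100/-123 = 73.98.
p = 74 reproduces all three channels after rounding.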